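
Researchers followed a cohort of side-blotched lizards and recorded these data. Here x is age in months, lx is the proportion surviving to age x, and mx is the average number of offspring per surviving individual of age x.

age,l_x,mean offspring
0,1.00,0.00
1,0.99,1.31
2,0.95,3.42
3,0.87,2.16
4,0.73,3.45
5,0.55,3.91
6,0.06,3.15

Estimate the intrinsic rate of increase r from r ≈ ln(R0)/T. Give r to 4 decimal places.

0.7725

R0 = Σ lx·mx = 0 + 1.2969 + 3.249 + 1.8792 + 2.5185 + 2.1505 + 0.189 = 11.2831
Σ x·lx·mx = 35.393; T = 35.393/11.2831 = 3.13682…
r ≈ ln(R0)/T = ln(11.2831)/3.13682… = 0.772537… → 0.7725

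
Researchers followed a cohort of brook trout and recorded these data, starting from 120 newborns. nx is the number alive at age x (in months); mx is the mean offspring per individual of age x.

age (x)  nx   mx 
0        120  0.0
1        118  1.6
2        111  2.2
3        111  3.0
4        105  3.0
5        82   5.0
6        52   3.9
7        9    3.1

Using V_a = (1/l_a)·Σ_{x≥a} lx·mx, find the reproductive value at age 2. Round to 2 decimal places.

13.81

lx = nx/n0 = nx/120: 1, 0.98333…, 0.925, 0.925, 0.875, 0.68333…, 0.43333…, 0.075
lx·mx for x ≥ 2: 2.035, 2.775, 2.625, 3.416667…, 1.69…, 0.2325 → sum = 12.774167…
V_2 = 12.774167… / l_2 = 12.774167… / 0.925 = 13.80991… → 13.81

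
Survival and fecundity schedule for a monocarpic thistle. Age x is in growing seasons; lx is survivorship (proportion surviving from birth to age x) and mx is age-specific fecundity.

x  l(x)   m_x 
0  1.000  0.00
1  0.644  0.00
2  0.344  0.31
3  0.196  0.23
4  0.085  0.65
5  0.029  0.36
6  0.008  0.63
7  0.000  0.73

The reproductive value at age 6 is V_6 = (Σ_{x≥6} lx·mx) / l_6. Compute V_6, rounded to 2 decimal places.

lx·mx for x ≥ 6: 0.00504, 0 → sum = 0.00504
V_6 = 0.00504 / l_6 = 0.00504 / 0.008 = 0.63 → 0.63

0.63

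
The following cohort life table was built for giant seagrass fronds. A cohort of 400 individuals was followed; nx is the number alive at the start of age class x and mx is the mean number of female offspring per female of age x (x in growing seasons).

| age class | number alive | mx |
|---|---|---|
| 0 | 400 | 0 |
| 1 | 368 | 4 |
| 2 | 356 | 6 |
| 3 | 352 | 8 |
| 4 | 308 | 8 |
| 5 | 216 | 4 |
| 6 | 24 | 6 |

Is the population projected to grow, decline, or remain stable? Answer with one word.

lx = nx/n0 = nx/400: 1, 0.92, 0.89, 0.88, 0.77, 0.54, 0.06
R0 = Σ lx·mx = 0 + 3.68 + 5.34 + 7.04 + 6.16 + 2.16 + 0.36 = 24.74
R0 > 1, so the population is growing.

growing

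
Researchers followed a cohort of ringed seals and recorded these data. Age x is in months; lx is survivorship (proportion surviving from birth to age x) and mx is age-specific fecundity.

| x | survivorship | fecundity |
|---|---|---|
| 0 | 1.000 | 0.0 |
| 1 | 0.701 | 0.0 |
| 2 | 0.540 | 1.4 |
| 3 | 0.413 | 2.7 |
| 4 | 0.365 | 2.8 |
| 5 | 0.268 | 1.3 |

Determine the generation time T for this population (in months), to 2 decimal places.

lx·mx: 0, 0, 0.756, 1.1151, 1.022, 0.3484 → R0 = 3.2415
x·lx·mx: 0, 0, 1.512, 3.3453, 4.088, 1.742 → Σ = 10.6873
T = 10.6873 / 3.2415 = 3.297023… → 3.30

3.30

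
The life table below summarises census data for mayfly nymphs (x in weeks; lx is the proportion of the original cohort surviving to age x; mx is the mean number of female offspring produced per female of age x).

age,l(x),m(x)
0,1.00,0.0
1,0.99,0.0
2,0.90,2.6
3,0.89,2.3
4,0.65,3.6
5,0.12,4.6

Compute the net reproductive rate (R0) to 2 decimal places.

lx·mx by age: 0, 0, 2.34, 2.047, 2.34, 0.552
R0 = Σ lx·mx = 7.279 → 7.28

7.28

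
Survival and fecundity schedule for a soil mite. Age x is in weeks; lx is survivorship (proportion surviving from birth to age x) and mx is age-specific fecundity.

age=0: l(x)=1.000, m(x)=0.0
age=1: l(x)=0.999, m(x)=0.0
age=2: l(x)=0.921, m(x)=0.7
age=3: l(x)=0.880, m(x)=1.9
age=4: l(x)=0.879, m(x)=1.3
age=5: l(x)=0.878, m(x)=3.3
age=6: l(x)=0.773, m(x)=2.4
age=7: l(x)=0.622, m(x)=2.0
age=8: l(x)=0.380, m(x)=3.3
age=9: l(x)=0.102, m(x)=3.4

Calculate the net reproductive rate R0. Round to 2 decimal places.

lx·mx by age: 0, 0, 0.6447, 1.672, 1.1427, 2.8974, 1.8552, 1.244, 1.254, 0.3468
R0 = Σ lx·mx = 11.0568 → 11.06

11.06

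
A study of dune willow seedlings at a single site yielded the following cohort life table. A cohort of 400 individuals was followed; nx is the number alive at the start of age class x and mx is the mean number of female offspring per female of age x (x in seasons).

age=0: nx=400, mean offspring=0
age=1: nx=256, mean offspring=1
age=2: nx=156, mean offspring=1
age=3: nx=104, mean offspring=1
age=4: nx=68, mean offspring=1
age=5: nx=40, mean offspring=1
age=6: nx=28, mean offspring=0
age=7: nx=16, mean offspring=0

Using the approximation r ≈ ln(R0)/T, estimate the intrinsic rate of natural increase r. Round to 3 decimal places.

0.205

lx = nx/n0 = nx/400: 1, 0.64, 0.39, 0.26, 0.17, 0.1, 0.07, 0.04
R0 = Σ lx·mx = 0 + 0.64 + 0.39 + 0.26 + 0.17 + 0.1 + 0 + 0 = 1.56
Σ x·lx·mx = 3.38; T = 3.38/1.56 = 2.16667…
r ≈ ln(R0)/T = ln(1.56)/2.16667… = 0.20524… → 0.205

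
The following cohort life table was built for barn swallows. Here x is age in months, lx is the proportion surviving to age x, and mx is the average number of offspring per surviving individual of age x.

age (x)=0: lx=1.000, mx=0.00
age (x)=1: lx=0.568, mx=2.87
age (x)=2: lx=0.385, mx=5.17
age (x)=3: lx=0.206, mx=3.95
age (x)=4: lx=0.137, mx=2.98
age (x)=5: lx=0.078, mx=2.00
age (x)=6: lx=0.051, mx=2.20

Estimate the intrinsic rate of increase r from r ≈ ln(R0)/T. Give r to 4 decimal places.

R0 = Σ lx·mx = 0 + 1.63016 + 1.99045 + 0.8137 + 0.40826 + 0.156 + 0.1122 = 5.11077
Σ x·lx·mx = 11.1384; T = 11.1384/5.11077 = 2.1794…
r ≈ ln(R0)/T = ln(5.11077)/2.1794… = 0.748533… → 0.7485

0.7485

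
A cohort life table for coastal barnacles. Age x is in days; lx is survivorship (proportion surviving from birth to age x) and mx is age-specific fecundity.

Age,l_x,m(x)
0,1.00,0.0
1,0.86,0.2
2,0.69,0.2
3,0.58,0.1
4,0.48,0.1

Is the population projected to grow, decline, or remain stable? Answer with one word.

R0 = Σ lx·mx = 0 + 0.172 + 0.138 + 0.058 + 0.048 = 0.416
R0 < 1, so the population is declining.

declining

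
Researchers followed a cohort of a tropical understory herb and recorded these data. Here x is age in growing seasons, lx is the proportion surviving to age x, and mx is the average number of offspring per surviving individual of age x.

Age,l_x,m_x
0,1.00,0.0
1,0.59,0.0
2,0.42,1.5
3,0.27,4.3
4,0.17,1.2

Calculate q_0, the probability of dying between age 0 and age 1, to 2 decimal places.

q_0 = (l_0 − l_1) / l_0 = (1 − 0.59) / 1
     = 0.41 / 1 = 0.41 → 0.41

0.41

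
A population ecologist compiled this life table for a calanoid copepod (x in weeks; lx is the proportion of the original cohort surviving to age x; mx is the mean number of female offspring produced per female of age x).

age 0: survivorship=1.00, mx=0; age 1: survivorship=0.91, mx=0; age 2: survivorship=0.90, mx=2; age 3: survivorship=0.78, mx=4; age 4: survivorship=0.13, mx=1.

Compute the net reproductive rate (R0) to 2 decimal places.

lx·mx by age: 0, 0, 1.8, 3.12, 0.13
R0 = Σ lx·mx = 5.05 → 5.05

5.05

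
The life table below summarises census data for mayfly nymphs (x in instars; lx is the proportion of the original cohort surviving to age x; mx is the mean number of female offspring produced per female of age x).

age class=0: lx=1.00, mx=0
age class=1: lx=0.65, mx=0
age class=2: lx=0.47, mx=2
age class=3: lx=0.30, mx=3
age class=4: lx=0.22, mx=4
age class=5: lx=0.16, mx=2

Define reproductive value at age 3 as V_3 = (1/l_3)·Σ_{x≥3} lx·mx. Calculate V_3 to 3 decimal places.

7.000

lx·mx for x ≥ 3: 0.9, 0.88, 0.32 → sum = 2.1
V_3 = 2.1 / l_3 = 2.1 / 0.3 = 7 → 7.000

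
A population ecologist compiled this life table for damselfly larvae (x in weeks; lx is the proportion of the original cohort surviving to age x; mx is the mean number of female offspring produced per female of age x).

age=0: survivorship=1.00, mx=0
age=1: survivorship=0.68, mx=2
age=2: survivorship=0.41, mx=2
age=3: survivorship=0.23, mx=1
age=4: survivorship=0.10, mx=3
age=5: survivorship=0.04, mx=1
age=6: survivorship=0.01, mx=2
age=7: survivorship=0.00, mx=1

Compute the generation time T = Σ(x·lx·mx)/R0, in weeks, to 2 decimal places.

1.88

lx·mx: 0, 1.36, 0.82, 0.23, 0.3, 0.04, 0.02, 0 → R0 = 2.77
x·lx·mx: 0, 1.36, 1.64, 0.69, 1.2, 0.2, 0.12, 0 → Σ = 5.21
T = 5.21 / 2.77 = 1.880866… → 1.88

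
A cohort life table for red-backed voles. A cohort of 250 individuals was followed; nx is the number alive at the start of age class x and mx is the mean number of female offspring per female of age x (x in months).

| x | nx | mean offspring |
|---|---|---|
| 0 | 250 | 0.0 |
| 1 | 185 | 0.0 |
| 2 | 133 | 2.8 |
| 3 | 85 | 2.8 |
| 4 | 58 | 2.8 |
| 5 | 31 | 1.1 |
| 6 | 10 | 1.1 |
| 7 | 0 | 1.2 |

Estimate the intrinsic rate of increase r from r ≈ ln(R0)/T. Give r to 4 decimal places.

lx = nx/n0 = nx/250: 1, 0.74, 0.532, 0.34, 0.232, 0.124, 0.04, 0
R0 = Σ lx·mx = 0 + 0 + 1.4896 + 0.952 + 0.6496 + 0.1364 + 0.044 + 0 = 3.2716
Σ x·lx·mx = 9.3796; T = 9.3796/3.2716 = 2.86698…
r ≈ ln(R0)/T = ln(3.2716)/2.86698… = 0.413425… → 0.4134

0.4134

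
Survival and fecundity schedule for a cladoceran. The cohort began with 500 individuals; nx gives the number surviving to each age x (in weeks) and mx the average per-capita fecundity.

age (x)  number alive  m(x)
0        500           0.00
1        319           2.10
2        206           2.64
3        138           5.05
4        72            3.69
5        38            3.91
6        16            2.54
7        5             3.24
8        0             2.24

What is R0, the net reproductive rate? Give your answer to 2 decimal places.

lx = nx/n0 = nx/500: 1, 0.638, 0.412, 0.276, 0.144, 0.076, 0.032, 0.01, 0
lx·mx by age: 0, 1.3398, 1.08768, 1.3938, 0.53136, 0.29716, 0.08128, 0.0324, 0
R0 = Σ lx·mx = 4.76348 → 4.76

4.76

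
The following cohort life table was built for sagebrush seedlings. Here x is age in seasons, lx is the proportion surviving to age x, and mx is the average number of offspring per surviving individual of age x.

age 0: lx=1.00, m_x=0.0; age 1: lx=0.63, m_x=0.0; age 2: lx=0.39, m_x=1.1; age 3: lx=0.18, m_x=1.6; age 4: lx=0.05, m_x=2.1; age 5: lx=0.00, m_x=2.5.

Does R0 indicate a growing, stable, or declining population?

R0 = Σ lx·mx = 0 + 0 + 0.429 + 0.288 + 0.105 + 0 = 0.822
R0 < 1, so the population is declining.

declining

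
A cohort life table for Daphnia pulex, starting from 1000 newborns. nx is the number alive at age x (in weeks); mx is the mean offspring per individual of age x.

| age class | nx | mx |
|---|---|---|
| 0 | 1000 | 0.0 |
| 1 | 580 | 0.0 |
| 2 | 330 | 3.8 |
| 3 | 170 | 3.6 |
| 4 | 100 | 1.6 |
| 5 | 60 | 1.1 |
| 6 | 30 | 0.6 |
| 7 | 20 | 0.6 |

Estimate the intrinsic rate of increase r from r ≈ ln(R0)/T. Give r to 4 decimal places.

0.2900

lx = nx/n0 = nx/1000: 1, 0.58, 0.33, 0.17, 0.1, 0.06, 0.03, 0.02
R0 = Σ lx·mx = 0 + 0 + 1.254 + 0.612 + 0.16 + 0.066 + 0.018 + 0.012 = 2.122
Σ x·lx·mx = 5.506; T = 5.506/2.122 = 2.59472…
r ≈ ln(R0)/T = ln(2.122)/2.59472… = 0.289957… → 0.2900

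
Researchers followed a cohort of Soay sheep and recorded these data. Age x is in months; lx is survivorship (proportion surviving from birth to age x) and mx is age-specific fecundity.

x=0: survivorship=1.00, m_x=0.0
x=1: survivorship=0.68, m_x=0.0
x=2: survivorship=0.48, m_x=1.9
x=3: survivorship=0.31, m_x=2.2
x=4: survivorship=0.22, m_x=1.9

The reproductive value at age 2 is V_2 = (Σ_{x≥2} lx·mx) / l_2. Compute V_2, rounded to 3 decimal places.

4.192

lx·mx for x ≥ 2: 0.912, 0.682, 0.418 → sum = 2.012
V_2 = 2.012 / l_2 = 2.012 / 0.48 = 4.191667… → 4.192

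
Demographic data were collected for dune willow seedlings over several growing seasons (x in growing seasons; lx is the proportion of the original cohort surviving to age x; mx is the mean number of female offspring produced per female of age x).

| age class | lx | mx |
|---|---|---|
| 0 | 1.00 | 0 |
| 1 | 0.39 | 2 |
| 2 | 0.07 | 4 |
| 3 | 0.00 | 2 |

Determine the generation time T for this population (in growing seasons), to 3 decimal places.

1.264

lx·mx: 0, 0.78, 0.28, 0 → R0 = 1.06
x·lx·mx: 0, 0.78, 0.56, 0 → Σ = 1.34
T = 1.34 / 1.06 = 1.264151… → 1.264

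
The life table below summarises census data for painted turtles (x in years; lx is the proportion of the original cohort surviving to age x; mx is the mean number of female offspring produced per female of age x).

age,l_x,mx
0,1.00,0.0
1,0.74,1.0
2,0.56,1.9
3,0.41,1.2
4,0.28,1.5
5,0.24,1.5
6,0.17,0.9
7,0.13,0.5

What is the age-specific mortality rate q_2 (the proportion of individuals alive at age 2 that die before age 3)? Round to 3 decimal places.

0.268

q_2 = (l_2 − l_3) / l_2 = (0.56 − 0.41) / 0.56
     = 0.15 / 0.56 = 0.267857… → 0.268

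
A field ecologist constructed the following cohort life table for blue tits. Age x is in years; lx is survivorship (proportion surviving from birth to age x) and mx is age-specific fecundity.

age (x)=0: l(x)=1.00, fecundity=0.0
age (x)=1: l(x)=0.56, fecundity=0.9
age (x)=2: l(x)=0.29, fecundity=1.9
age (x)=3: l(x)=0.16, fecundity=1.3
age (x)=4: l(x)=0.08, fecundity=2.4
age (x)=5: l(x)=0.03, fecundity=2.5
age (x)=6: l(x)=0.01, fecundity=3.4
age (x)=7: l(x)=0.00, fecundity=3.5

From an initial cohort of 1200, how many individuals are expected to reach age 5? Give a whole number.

36

Expected survivors = N0 · l_5 = 1200 × 0.03 = 36 → 36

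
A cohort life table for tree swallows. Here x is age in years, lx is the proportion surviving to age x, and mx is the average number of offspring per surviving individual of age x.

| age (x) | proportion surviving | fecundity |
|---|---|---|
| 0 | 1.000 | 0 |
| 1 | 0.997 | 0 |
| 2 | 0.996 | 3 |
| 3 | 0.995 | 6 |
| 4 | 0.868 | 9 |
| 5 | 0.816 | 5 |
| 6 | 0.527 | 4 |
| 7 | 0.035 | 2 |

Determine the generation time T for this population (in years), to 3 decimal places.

3.851

lx·mx: 0, 0, 2.988, 5.97, 7.812, 4.08, 2.108, 0.07 → R0 = 23.028
x·lx·mx: 0, 0, 5.976, 17.91, 31.248, 20.4, 12.648, 0.49 → Σ = 88.672
T = 88.672 / 23.028 = 3.850617… → 3.851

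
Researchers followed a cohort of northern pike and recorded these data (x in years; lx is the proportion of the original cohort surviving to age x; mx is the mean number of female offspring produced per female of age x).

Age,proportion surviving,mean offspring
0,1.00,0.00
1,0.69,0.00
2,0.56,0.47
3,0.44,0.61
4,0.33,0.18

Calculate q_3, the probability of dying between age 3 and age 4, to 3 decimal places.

0.250

q_3 = (l_3 − l_4) / l_3 = (0.44 − 0.33) / 0.44
     = 0.11 / 0.44 = 0.25 → 0.250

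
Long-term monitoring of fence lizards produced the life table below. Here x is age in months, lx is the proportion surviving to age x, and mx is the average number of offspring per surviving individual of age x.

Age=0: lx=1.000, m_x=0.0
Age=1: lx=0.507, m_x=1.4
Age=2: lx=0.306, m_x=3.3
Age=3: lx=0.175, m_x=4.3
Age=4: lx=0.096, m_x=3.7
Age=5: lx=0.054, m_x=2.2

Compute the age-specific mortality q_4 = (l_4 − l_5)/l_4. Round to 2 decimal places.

0.44

q_4 = (l_4 − l_5) / l_4 = (0.096 − 0.054) / 0.096
     = 0.042 / 0.096 = 0.4375 → 0.44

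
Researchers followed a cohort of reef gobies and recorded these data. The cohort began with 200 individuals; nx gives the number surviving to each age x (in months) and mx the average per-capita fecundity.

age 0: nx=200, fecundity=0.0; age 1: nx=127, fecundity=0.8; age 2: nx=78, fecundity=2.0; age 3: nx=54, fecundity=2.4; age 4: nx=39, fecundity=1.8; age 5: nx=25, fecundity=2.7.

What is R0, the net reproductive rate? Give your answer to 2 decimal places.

2.62

lx = nx/n0 = nx/200: 1, 0.635, 0.39, 0.27, 0.195, 0.125
lx·mx by age: 0, 0.508, 0.78, 0.648, 0.351, 0.3375
R0 = Σ lx·mx = 2.6245 → 2.62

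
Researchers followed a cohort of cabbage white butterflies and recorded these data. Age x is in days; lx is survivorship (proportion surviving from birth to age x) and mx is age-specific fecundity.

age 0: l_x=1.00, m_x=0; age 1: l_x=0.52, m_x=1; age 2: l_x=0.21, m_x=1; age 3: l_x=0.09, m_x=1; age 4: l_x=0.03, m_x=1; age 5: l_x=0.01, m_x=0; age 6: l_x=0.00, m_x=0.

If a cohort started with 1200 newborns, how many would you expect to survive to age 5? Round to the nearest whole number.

12

Expected survivors = N0 · l_5 = 1200 × 0.01 = 12 → 12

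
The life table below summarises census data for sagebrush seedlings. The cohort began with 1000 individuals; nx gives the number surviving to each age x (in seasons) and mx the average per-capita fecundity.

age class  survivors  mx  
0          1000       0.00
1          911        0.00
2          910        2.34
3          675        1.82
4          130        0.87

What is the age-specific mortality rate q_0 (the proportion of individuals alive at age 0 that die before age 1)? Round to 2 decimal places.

0.09

lx = nx/n0 = nx/1000: 1, 0.911, 0.91, 0.675, 0.13
q_0 = (l_0 − l_1) / l_0 = (1 − 0.911) / 1
     = 0.089 / 1 = 0.089 → 0.09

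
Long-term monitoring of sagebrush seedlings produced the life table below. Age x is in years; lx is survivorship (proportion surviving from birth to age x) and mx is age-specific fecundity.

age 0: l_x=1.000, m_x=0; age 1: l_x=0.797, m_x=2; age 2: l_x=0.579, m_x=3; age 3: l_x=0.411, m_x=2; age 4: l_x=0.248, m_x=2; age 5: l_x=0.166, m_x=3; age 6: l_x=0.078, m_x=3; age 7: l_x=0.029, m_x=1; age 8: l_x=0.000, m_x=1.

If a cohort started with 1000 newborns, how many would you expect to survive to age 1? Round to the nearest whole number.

797

Expected survivors = N0 · l_1 = 1000 × 0.797 = 797 → 797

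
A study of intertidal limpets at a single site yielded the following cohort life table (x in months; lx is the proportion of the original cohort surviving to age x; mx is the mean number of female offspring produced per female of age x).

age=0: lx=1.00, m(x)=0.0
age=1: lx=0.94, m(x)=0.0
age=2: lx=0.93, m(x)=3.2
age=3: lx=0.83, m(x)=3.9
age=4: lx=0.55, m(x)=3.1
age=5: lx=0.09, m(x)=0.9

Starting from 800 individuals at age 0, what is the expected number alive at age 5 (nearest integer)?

72

Expected survivors = N0 · l_5 = 800 × 0.09 = 72 → 72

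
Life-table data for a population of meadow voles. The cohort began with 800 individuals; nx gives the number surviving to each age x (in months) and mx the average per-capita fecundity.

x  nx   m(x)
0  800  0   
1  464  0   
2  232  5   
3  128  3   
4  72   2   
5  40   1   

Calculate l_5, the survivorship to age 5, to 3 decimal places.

l_5 = n_5/n_0 = 40/800 = 0.05 → 0.050

0.050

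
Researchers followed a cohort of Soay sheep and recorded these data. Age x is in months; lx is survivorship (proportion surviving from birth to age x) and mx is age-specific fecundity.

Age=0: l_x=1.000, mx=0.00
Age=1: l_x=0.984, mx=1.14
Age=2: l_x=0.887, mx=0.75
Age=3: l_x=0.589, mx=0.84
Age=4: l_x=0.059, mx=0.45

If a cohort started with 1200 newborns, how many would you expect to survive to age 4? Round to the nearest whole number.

Expected survivors = N0 · l_4 = 1200 × 0.059 = 70.8 → 71

71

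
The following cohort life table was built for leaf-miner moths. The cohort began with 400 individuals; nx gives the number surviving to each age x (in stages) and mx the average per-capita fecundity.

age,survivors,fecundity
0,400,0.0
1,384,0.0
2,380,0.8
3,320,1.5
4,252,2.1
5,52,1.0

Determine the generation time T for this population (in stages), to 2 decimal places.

lx = nx/n0 = nx/400: 1, 0.96, 0.95, 0.8, 0.63, 0.13
lx·mx: 0, 0, 0.76, 1.2, 1.323, 0.13 → R0 = 3.413
x·lx·mx: 0, 0, 1.52, 3.6, 5.292, 0.65 → Σ = 11.062
T = 11.062 / 3.413 = 3.241137… → 3.24

3.24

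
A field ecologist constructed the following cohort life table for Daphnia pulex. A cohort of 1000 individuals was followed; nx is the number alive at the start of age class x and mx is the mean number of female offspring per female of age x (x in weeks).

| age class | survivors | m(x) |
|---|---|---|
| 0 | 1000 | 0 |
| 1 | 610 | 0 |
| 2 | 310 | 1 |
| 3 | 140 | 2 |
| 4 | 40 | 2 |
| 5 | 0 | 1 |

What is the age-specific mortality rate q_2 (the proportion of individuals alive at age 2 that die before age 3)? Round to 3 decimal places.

lx = nx/n0 = nx/1000: 1, 0.61, 0.31, 0.14, 0.04, 0
q_2 = (l_2 − l_3) / l_2 = (0.31 − 0.14) / 0.31
     = 0.17 / 0.31 = 0.548387… → 0.548

0.548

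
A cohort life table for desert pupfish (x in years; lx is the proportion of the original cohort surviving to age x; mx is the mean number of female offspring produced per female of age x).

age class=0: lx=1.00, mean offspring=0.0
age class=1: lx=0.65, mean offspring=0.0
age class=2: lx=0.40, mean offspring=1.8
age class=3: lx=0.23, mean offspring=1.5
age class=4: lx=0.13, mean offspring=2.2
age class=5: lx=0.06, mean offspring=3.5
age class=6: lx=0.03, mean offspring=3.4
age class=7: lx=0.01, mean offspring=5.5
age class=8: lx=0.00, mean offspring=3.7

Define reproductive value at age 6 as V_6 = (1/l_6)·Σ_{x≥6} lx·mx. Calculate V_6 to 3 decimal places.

5.233

lx·mx for x ≥ 6: 0.102, 0.055, 0 → sum = 0.157
V_6 = 0.157 / l_6 = 0.157 / 0.03 = 5.233333… → 5.233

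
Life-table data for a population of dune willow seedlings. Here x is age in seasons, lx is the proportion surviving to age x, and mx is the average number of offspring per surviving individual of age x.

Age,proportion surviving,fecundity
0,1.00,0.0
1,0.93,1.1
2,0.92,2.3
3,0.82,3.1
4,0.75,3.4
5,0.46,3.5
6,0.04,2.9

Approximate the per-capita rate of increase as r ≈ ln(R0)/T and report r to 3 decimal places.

0.719

R0 = Σ lx·mx = 0 + 1.023 + 2.116 + 2.542 + 2.55 + 1.61 + 0.116 = 9.957
Σ x·lx·mx = 31.827; T = 31.827/9.957 = 3.19644…
r ≈ ln(R0)/T = ln(9.957)/3.19644… = 0.71901… → 0.719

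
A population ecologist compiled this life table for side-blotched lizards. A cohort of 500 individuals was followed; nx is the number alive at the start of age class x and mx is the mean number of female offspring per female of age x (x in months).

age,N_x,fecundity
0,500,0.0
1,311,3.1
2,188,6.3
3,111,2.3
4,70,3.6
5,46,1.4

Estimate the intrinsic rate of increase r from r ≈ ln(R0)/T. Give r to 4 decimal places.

0.8487

lx = nx/n0 = nx/500: 1, 0.622, 0.376, 0.222, 0.14, 0.092
R0 = Σ lx·mx = 0 + 1.9282 + 2.3688 + 0.5106 + 0.504 + 0.1288 = 5.4404
Σ x·lx·mx = 10.8576; T = 10.8576/5.4404 = 1.99574…
r ≈ ln(R0)/T = ln(5.4404)/1.99574… = 0.848736… → 0.8487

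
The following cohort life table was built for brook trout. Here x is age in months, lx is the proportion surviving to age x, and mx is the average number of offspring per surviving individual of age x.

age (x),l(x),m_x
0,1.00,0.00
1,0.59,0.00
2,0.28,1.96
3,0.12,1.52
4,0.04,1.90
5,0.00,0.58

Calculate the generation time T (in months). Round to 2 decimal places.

2.41

lx·mx: 0, 0, 0.5488, 0.1824, 0.076, 0 → R0 = 0.8072
x·lx·mx: 0, 0, 1.0976, 0.5472, 0.304, 0 → Σ = 1.9488
T = 1.9488 / 0.8072 = 2.414272… → 2.41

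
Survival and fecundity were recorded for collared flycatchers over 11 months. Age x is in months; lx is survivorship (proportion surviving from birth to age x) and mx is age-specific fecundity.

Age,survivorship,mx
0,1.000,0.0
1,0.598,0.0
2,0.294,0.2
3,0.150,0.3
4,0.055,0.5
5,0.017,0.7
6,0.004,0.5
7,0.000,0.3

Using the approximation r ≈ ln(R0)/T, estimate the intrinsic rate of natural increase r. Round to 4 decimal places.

-0.6454

R0 = Σ lx·mx = 0 + 0 + 0.0588 + 0.045 + 0.0275 + 0.0119 + 0.002 + 0 = 0.1452
Σ x·lx·mx = 0.4341; T = 0.4341/0.1452 = 2.98967…
r ≈ ln(R0)/T = ln(0.1452)/2.98967… = -0.645437… → -0.6454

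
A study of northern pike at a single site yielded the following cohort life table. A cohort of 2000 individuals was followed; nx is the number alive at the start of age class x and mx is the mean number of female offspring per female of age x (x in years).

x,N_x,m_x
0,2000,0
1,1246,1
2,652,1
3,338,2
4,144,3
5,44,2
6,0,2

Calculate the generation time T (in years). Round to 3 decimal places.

lx = nx/n0 = nx/2000: 1, 0.623, 0.326, 0.169, 0.072, 0.022, 0
lx·mx: 0, 0.623, 0.326, 0.338, 0.216, 0.044, 0 → R0 = 1.547
x·lx·mx: 0, 0.623, 0.652, 1.014, 0.864, 0.22, 0 → Σ = 3.373
T = 3.373 / 1.547 = 2.180349… → 2.180

2.180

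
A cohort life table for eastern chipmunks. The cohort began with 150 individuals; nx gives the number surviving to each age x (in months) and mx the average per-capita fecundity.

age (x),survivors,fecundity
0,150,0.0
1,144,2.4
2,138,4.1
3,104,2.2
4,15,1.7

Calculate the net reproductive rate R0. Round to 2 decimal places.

7.77

lx = nx/n0 = nx/150: 1, 0.96, 0.92, 0.69333…, 0.1
lx·mx by age: 0, 2.304, 3.772, 1.525333…, 0.17
R0 = Σ lx·mx = 7.771333… → 7.77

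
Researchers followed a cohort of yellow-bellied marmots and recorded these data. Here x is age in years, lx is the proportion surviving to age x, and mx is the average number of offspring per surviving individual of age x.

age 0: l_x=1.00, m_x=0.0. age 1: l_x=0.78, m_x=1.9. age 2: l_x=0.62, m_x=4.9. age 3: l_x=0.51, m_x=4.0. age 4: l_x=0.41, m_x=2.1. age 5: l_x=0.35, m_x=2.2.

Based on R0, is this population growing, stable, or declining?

growing

R0 = Σ lx·mx = 0 + 1.482 + 3.038 + 2.04 + 0.861 + 0.77 = 8.191
R0 > 1, so the population is growing.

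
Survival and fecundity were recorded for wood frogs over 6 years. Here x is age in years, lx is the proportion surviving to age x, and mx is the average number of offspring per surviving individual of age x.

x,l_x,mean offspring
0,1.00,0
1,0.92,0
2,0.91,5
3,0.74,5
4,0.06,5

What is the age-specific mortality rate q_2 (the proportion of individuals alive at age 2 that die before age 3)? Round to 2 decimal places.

0.19

q_2 = (l_2 − l_3) / l_2 = (0.91 − 0.74) / 0.91
     = 0.17 / 0.91 = 0.186813… → 0.19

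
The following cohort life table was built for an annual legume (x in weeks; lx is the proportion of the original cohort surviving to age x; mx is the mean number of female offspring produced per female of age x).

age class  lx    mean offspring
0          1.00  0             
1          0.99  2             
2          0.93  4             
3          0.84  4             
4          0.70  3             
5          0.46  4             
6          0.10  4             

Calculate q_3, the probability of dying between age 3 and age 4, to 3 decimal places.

q_3 = (l_3 − l_4) / l_3 = (0.84 − 0.7) / 0.84
     = 0.14 / 0.84 = 0.166667… → 0.167

0.167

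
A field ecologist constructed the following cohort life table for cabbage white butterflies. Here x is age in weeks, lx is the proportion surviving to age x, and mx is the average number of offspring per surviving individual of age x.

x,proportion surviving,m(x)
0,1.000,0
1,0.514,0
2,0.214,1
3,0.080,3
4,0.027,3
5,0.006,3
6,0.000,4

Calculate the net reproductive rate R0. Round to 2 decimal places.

0.55

lx·mx by age: 0, 0, 0.214, 0.24, 0.081, 0.018, 0
R0 = Σ lx·mx = 0.553 → 0.55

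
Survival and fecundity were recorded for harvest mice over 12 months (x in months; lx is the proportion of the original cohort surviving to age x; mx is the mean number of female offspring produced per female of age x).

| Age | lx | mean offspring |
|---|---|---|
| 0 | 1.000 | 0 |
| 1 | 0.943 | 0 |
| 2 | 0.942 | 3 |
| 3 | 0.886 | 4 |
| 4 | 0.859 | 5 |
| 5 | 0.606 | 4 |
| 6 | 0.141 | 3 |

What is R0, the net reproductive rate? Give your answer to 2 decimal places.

13.51

lx·mx by age: 0, 0, 2.826, 3.544, 4.295, 2.424, 0.423
R0 = Σ lx·mx = 13.512 → 13.51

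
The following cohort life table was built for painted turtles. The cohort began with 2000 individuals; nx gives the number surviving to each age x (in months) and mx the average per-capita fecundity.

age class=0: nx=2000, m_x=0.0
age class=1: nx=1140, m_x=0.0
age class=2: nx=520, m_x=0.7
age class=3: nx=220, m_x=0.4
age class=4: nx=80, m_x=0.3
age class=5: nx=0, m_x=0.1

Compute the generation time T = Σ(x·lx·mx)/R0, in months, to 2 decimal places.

2.29

lx = nx/n0 = nx/2000: 1, 0.57, 0.26, 0.11, 0.04, 0
lx·mx: 0, 0, 0.182, 0.044, 0.012, 0 → R0 = 0.238
x·lx·mx: 0, 0, 0.364, 0.132, 0.048, 0 → Σ = 0.544
T = 0.544 / 0.238 = 2.285714… → 2.29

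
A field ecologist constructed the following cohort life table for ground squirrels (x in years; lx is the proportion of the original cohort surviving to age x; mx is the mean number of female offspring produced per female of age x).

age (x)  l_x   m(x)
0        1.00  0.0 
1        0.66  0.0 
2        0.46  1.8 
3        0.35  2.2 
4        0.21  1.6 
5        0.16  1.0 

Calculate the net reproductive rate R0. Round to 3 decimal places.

lx·mx by age: 0, 0, 0.828, 0.77, 0.336, 0.16
R0 = Σ lx·mx = 2.094 → 2.094

2.094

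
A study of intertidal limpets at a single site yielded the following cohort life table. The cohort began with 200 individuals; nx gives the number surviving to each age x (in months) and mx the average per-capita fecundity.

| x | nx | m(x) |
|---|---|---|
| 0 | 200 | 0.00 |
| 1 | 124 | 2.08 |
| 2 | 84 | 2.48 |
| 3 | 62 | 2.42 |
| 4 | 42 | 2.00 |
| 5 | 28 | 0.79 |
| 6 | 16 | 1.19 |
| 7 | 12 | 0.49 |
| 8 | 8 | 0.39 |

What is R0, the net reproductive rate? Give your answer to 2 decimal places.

lx = nx/n0 = nx/200: 1, 0.62, 0.42, 0.31, 0.21, 0.14, 0.08, 0.06, 0.04
lx·mx by age: 0, 1.2896, 1.0416, 0.7502, 0.42, 0.1106, 0.0952, 0.0294, 0.0156
R0 = Σ lx·mx = 3.7522 → 3.75

3.75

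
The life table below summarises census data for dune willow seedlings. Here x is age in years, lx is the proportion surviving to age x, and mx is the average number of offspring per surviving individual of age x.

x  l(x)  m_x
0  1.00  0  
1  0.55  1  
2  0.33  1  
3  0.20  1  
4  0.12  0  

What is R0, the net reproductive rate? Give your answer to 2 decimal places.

lx·mx by age: 0, 0.55, 0.33, 0.2, 0
R0 = Σ lx·mx = 1.08 → 1.08

1.08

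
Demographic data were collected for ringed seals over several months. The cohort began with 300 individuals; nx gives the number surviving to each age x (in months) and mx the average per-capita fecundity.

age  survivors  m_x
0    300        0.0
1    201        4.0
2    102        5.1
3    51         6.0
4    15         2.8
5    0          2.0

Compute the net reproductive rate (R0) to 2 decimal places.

lx = nx/n0 = nx/300: 1, 0.67, 0.34, 0.17, 0.05, 0
lx·mx by age: 0, 2.68, 1.734, 1.02, 0.14, 0
R0 = Σ lx·mx = 5.574 → 5.57

5.57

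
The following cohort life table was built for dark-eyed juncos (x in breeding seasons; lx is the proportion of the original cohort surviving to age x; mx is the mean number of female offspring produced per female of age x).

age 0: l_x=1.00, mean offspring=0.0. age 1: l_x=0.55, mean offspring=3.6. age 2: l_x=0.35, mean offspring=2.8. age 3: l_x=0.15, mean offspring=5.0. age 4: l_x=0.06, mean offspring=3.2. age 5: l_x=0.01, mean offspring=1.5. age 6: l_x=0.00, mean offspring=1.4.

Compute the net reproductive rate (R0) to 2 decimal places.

3.92

lx·mx by age: 0, 1.98, 0.98, 0.75, 0.192, 0.015, 0
R0 = Σ lx·mx = 3.917 → 3.92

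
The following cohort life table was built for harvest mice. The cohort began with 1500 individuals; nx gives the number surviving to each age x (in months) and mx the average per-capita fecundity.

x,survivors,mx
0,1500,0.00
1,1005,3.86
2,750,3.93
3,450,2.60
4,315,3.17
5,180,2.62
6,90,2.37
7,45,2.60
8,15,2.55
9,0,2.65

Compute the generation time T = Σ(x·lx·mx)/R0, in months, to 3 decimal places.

2.241

lx = nx/n0 = nx/1500: 1, 0.67, 0.5, 0.3, 0.21, 0.12, 0.06, 0.03, 0.01, 0
lx·mx: 0, 2.5862, 1.965, 0.78, 0.6657, 0.3144, 0.1422, 0.078, 0.0255, 0 → R0 = 6.557
x·lx·mx: 0, 2.5862, 3.93, 2.34, 2.6628, 1.572, 0.8532, 0.546, 0.204, 0 → Σ = 14.6942
T = 14.6942 / 6.557 = 2.240994… → 2.241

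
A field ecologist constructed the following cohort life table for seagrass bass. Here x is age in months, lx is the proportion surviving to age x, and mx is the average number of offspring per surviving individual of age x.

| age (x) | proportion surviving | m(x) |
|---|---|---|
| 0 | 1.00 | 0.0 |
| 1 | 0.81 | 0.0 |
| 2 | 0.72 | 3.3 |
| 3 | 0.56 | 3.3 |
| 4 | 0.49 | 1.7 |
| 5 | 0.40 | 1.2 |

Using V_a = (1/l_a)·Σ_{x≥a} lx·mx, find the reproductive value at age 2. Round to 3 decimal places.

lx·mx for x ≥ 2: 2.376, 1.848, 0.833, 0.48 → sum = 5.537
V_2 = 5.537 / l_2 = 5.537 / 0.72 = 7.690278… → 7.690

7.690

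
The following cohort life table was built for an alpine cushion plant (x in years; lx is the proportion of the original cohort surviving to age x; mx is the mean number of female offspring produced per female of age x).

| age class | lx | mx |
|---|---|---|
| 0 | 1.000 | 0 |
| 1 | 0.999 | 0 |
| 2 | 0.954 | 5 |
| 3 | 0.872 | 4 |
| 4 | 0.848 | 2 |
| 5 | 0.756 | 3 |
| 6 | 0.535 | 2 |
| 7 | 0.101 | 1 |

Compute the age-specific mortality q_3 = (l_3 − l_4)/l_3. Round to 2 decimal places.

q_3 = (l_3 − l_4) / l_3 = (0.872 − 0.848) / 0.872
     = 0.024 / 0.872 = 0.027523… → 0.03

0.03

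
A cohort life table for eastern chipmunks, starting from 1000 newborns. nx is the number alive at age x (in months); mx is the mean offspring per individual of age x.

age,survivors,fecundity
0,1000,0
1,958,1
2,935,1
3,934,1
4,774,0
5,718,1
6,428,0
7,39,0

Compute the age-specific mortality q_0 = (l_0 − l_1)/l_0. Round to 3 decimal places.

0.042

lx = nx/n0 = nx/1000: 1, 0.958, 0.935, 0.934, 0.774, 0.718, 0.428, 0.039
q_0 = (l_0 − l_1) / l_0 = (1 − 0.958) / 1
     = 0.042 / 1 = 0.042 → 0.042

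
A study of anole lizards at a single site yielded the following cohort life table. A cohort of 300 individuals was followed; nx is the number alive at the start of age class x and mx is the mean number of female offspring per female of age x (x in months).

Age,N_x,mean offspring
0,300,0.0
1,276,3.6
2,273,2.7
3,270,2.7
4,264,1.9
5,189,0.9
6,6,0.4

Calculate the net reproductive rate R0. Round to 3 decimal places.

lx = nx/n0 = nx/300: 1, 0.92, 0.91, 0.9, 0.88, 0.63, 0.02
lx·mx by age: 0, 3.312, 2.457, 2.43, 1.672, 0.567, 0.008
R0 = Σ lx·mx = 10.446 → 10.446

10.446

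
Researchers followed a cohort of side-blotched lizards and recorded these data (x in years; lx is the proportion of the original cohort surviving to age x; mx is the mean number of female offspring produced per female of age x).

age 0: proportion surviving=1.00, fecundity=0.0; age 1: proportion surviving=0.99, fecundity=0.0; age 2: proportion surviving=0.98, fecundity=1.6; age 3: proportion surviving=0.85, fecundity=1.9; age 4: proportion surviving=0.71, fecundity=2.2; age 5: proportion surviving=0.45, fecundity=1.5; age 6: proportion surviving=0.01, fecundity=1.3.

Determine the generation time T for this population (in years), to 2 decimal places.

lx·mx: 0, 0, 1.568, 1.615, 1.562, 0.675, 0.013 → R0 = 5.433
x·lx·mx: 0, 0, 3.136, 4.845, 6.248, 3.375, 0.078 → Σ = 17.682
T = 17.682 / 5.433 = 3.254555… → 3.25

3.25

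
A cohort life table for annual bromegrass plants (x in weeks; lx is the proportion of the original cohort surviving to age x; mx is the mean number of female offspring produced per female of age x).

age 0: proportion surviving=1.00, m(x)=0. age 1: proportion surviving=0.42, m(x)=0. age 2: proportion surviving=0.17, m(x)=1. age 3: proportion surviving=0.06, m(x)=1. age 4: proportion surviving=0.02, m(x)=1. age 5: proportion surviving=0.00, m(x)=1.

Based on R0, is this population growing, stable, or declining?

declining

R0 = Σ lx·mx = 0 + 0 + 0.17 + 0.06 + 0.02 + 0 = 0.25
R0 < 1, so the population is declining.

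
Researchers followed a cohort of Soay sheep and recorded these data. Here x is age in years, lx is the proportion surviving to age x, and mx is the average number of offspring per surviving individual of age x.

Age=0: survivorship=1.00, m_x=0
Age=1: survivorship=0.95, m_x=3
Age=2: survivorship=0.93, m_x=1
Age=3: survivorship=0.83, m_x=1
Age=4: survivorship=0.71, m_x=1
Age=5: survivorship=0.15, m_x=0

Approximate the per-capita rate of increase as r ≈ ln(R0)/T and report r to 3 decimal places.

0.886

R0 = Σ lx·mx = 0 + 2.85 + 0.93 + 0.83 + 0.71 + 0 = 5.32
Σ x·lx·mx = 10.04; T = 10.04/5.32 = 1.88722…
r ≈ ln(R0)/T = ln(5.32)/1.88722… = 0.88568… → 0.886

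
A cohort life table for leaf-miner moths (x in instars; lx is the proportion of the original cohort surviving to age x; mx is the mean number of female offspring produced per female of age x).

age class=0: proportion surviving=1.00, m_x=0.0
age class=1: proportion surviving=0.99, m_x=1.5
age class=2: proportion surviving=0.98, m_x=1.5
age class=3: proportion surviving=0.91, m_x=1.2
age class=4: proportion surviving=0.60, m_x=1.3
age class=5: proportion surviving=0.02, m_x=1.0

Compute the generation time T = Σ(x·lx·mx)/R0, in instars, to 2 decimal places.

2.25

lx·mx: 0, 1.485, 1.47, 1.092, 0.78, 0.02 → R0 = 4.847
x·lx·mx: 0, 1.485, 2.94, 3.276, 3.12, 0.1 → Σ = 10.921
T = 10.921 / 4.847 = 2.253146… → 2.25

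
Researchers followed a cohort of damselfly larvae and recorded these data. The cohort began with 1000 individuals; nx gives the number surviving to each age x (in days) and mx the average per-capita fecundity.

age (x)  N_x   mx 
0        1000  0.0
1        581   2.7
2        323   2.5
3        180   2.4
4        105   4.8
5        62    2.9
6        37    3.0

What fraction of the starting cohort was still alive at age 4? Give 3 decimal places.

l_4 = n_4/n_0 = 105/1000 = 0.105 → 0.105

0.105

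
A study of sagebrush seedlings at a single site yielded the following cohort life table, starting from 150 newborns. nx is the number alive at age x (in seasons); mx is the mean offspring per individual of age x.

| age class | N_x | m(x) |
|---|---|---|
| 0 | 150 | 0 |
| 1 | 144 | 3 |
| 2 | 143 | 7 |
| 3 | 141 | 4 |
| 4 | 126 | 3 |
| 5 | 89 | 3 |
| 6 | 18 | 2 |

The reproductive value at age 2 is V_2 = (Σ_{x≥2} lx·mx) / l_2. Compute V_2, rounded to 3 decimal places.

15.706

lx = nx/n0 = nx/150: 1, 0.96, 0.95333…, 0.94, 0.84, 0.59333…, 0.12
lx·mx for x ≥ 2: 6.673333…, 3.76, 2.52, 1.78…, 0.24 → sum = 14.973333…
V_2 = 14.973333… / l_2 = 14.973333… / 0.953333… = 15.706294… → 15.706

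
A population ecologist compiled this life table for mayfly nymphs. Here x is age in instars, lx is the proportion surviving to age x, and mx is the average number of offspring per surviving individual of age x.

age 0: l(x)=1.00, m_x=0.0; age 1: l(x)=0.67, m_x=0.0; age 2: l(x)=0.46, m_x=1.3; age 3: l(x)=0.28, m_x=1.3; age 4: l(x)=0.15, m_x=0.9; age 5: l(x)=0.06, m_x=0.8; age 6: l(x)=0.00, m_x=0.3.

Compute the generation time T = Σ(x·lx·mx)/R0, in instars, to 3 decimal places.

lx·mx: 0, 0, 0.598, 0.364, 0.135, 0.048, 0 → R0 = 1.145
x·lx·mx: 0, 0, 1.196, 1.092, 0.54, 0.24, 0 → Σ = 3.068
T = 3.068 / 1.145 = 2.679476… → 2.679

2.679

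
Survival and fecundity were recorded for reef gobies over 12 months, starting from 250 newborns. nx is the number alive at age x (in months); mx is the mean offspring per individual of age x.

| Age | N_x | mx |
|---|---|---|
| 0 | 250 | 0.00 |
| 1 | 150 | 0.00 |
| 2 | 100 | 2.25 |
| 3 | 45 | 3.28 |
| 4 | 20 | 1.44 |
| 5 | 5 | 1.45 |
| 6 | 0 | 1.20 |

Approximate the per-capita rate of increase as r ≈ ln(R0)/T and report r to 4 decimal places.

0.1923

lx = nx/n0 = nx/250: 1, 0.6, 0.4, 0.18, 0.08, 0.02, 0
R0 = Σ lx·mx = 0 + 0 + 0.9 + 0.5904 + 0.1152 + 0.029 + 0 = 1.6346
Σ x·lx·mx = 4.177; T = 4.177/1.6346 = 2.55537…
r ≈ ln(R0)/T = ln(1.6346)/2.55537… = 0.192301… → 0.1923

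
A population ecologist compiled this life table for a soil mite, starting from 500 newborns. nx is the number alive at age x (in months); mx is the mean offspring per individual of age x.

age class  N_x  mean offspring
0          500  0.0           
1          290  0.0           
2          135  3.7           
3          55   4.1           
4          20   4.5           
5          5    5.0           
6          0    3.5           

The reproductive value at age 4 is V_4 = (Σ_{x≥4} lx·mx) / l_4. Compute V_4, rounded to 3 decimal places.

5.750

lx = nx/n0 = nx/500: 1, 0.58, 0.27, 0.11, 0.04, 0.01, 0
lx·mx for x ≥ 4: 0.18, 0.05, 0 → sum = 0.23
V_4 = 0.23 / l_4 = 0.23 / 0.04 = 5.75 → 5.750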